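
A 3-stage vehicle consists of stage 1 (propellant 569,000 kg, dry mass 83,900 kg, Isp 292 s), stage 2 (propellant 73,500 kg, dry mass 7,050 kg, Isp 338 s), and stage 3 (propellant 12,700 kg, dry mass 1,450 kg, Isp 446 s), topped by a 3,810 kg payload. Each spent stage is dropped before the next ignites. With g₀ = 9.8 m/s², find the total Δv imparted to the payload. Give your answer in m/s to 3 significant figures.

Δv ≈ 14000 m/s

Ignition mass of stage 1 = 569,000+83,900 + 73,500+7,050 + 12,700+1,450 + 3,810 = 751,410 kg.
Stage 1: m₀ = 751,410 kg, m_f = 751,410 − 569,000 = 182,410 kg; Δv = 292×9.8×ln(4.119) = 2861.6×1.4157 ≈ 4051 m/s.
Stage 2: m₀ = 98,510 kg, m_f = 98,510 − 73,500 = 25,010 kg; Δv = 338×9.8×ln(3.939) = 3312.4×1.3709 ≈ 4541 m/s.
Stage 3: m₀ = 17,960 kg, m_f = 17,960 − 12,700 = 5,260 kg; Δv = 446×9.8×ln(3.414) = 4370.8×1.2280 ≈ 5367 m/s.
Total Δv = 4051 + 4541 + 5367 = 13959 m/s.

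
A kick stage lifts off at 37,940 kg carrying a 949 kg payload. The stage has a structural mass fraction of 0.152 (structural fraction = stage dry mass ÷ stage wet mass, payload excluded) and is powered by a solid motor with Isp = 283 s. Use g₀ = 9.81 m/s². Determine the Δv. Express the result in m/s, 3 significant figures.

Stage wet mass = m₀ − payload = 37,940 − 949 = 36,991 kg.
Stage dry mass = ε × stage wet mass = 0.152 × 36,991 = 5,622.63 kg.
Burnout mass m_f = stage dry + payload = 5,622.63 + 949 = 6,571.63 kg.
v_e = Isp · g₀ = 283 × 9.81 = 2776.2 m/s.
From the ideal rocket equation, Δv = v_e · ln(37,940/6,571.63) = 2776.2 × ln(5.773) = 2776.2 × 1.7532 ≈ 4867 m/s.

Δv ≈ 4870 m/s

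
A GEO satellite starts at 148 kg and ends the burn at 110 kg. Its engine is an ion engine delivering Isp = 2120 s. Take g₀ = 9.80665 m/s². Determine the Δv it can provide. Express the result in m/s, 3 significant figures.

v_e = Isp · g₀ = 2120 × 9.80665 = 20790.1 m/s.
Using Δv = v_e ln(m₀/m_f): Δv = v_e · ln(m₀/m_f) = 20790.1 × ln(1.345) = 20790.1 × 0.2967 ≈ 6169.1 m/s.

Δv ≈ 6170 m/s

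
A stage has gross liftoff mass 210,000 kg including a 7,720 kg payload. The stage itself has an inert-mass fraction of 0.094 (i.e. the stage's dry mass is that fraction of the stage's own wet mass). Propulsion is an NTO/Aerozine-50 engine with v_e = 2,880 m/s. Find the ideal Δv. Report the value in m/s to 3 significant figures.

Δv ≈ 5940 m/s

Stage wet mass = m₀ − payload = 210,000 − 7,720 = 202,280 kg.
Stage dry mass = ε × stage wet mass = 0.094 × 202,280 = 19,014.3 kg.
Burnout mass m_f = stage dry + payload = 19,014.3 + 7,720 = 26,734.3 kg.
Rocket equation: Δv = v_e · ln(210,000/26,734.3) = 2880.0 × ln(7.855) = 2880.0 × 2.0612 ≈ 5936 m/s.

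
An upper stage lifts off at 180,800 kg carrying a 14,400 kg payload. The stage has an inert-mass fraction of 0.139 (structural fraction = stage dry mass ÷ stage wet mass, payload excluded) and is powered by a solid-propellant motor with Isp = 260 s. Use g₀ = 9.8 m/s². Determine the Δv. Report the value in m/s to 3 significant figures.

Δv ≈ 4010 m/s

Stage wet mass = m₀ − payload = 180,800 − 14,400 = 166,400 kg.
Stage dry mass = ε × stage wet mass = 0.139 × 166,400 = 23,129.6 kg.
Burnout mass m_f = stage dry + payload = 23,129.6 + 14,400 = 37,529.6 kg.
v_e = Isp · g₀ = 260 × 9.8 = 2548.0 m/s.
Rocket equation: Δv = v_e · ln(180,800/37,529.6) = 2548.0 × ln(4.818) = 2548.0 × 1.5723 ≈ 4006 m/s.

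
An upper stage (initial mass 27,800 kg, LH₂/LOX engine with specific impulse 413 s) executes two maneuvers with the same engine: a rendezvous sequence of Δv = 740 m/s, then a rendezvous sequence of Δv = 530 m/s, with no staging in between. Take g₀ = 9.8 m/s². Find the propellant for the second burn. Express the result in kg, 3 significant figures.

propellant for the second burn ≈ 2840 kg

v_e = Isp · g₀ = 413 × 9.8 = 4047.4 m/s.
After the first burn: m = 27800 × exp(−740/4047.4) = 27800 × 0.83291 = 23,154.9 kg.
After the second burn: m = 23,154.9 × exp(−530/4047.4) = 23,154.9 × 0.87726 = 20,312.9 kg.
Second-burn propellant = 23,154.9 − 20,312.9 = 2,842 kg.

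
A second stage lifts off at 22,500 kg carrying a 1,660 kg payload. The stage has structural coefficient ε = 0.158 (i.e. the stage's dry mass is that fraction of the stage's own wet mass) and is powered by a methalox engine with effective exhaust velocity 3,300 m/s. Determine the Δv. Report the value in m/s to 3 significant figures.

Δv ≈ 4990 m/s

Stage wet mass = m₀ − payload = 22,500 − 1,660 = 20,840 kg.
Stage dry mass = ε × stage wet mass = 0.158 × 20,840 = 3,292.72 kg.
Burnout mass m_f = stage dry + payload = 3,292.72 + 1,660 = 4,952.72 kg.
Δv = v_e · ln(22,500/4,952.72) = 3300.0 × ln(4.543) = 3300.0 × 1.5136 ≈ 4995 m/s.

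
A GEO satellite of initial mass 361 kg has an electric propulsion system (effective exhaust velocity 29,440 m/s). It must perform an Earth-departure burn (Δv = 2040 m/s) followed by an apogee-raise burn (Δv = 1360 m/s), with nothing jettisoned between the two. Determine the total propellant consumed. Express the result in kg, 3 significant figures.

After the first burn: m = 361 × exp(−2040/29440.0) = 361 × 0.93305 = 336.831 kg.
After the second burn: m = 336.831 × exp(−1360/29440.0) = 336.831 × 0.95486 = 321.626 kg.
Total propellant = m₀ − m_final = 361 − 321.626 = 39.374 kg.

total propellant consumed ≈ 39.4 kg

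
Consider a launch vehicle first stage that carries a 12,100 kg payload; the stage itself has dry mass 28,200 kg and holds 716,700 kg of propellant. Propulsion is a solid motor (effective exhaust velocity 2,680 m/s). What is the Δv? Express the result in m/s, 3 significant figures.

m₀ = payload + dry + propellant = 12,100 + 28,200 + 716,700 = 757,000 kg.
m_f = payload + dry = 12,100 + 28,200 = 40,300 kg.
Δv = v_e · ln(m₀/m_f) = 2680.0 × ln(18.78) = 2680.0 × 2.9330 ≈ 7860.5 m/s.

Δv ≈ 7860 m/s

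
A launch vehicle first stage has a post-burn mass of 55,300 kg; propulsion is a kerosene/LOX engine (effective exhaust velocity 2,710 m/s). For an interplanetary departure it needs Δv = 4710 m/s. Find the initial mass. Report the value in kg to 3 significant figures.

From the ideal rocket equation, m₀/m_f = exp(Δv / v_e) = exp(4710 / 2710.0) = exp(1.7380) = 5.6860.
m₀ = m_f × 5.6860 = 55,300 × 5.6860 = 314,436 kg.

initial mass ≈ 314000 kg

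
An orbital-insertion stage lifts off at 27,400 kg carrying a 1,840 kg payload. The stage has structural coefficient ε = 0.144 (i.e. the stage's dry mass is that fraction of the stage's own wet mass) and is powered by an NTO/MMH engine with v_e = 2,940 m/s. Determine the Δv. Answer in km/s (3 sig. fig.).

Δv ≈ 4.71 km/s

Stage wet mass = m₀ − payload = 27,400 − 1,840 = 25,560 kg.
Stage dry mass = ε × stage wet mass = 0.144 × 25,560 = 3,680.64 kg.
Burnout mass m_f = stage dry + payload = 3,680.64 + 1,840 = 5,520.64 kg.
By the Tsiolkovsky rocket equation, Δv = v_e · ln(27,400/5,520.64) = 2940.0 × ln(4.963) = 2940.0 × 1.6020 ≈ 4710 m/s.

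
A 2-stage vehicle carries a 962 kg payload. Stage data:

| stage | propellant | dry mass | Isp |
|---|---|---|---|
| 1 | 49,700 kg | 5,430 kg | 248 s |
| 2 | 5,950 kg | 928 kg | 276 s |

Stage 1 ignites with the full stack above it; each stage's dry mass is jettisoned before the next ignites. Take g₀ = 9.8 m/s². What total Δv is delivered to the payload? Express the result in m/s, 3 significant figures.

Δv ≈ 7630 m/s

Ignition mass of stage 1 = 49,700+5,430 + 5,950+928 + 962 = 62,970 kg.
Stage 1: m₀ = 62,970 kg, m_f = 62,970 − 49,700 = 13,270 kg; Δv = 248×9.8×ln(4.745) = 2430.4×1.5572 ≈ 3785 m/s.
Stage 2: m₀ = 7,840 kg, m_f = 7,840 − 5,950 = 1,890 kg; Δv = 276×9.8×ln(4.148) = 2704.8×1.4227 ≈ 3848 m/s.
Total Δv = 3785 + 3848 = 7633 m/s.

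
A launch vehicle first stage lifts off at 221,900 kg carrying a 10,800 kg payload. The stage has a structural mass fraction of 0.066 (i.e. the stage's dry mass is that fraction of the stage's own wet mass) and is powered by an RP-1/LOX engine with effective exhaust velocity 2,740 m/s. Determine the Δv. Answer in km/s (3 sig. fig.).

Stage wet mass = m₀ − payload = 221,900 − 10,800 = 211,100 kg.
Stage dry mass = ε × stage wet mass = 0.066 × 211,100 = 13,932.6 kg.
Burnout mass m_f = stage dry + payload = 13,932.6 + 10,800 = 24,732.6 kg.
By the Tsiolkovsky rocket equation, Δv = v_e · ln(221,900/24,732.6) = 2740.0 × ln(8.972) = 2740.0 × 2.1941 ≈ 6012 m/s.

Δv ≈ 6.01 km/s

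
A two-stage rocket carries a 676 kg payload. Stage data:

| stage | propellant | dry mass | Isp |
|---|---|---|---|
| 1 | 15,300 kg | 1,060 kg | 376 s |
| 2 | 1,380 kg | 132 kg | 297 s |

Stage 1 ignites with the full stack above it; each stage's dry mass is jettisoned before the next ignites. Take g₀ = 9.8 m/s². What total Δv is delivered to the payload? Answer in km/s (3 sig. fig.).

Ignition mass of stage 1 = 15,300+1,060 + 1,380+132 + 676 = 18,548 kg.
Stage 1: m₀ = 18,548 kg, m_f = 18,548 − 15,300 = 3,248 kg; Δv = 376×9.8×ln(5.711) = 3684.8×1.7423 ≈ 6420 m/s.
Stage 2: m₀ = 2,188 kg, m_f = 2,188 − 1,380 = 808 kg; Δv = 297×9.8×ln(2.708) = 2910.6×0.9962 ≈ 2899 m/s.
Total Δv = 6420 + 2899 = 9319 m/s.

Δv ≈ 9.32 km/s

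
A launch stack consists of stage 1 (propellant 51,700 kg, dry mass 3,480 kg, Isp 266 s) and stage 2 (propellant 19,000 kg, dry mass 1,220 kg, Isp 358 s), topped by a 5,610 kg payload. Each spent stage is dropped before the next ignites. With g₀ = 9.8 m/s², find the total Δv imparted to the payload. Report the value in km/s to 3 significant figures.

Ignition mass of stage 1 = 51,700+3,480 + 19,000+1,220 + 5,610 = 81,010 kg.
Stage 1: m₀ = 81,010 kg, m_f = 81,010 − 51,700 = 29,310 kg; Δv = 266×9.8×ln(2.764) = 2606.8×1.0166 ≈ 2650 m/s.
Stage 2: m₀ = 25,830 kg, m_f = 25,830 − 19,000 = 6,830 kg; Δv = 358×9.8×ln(3.782) = 3508.4×1.3302 ≈ 4667 m/s.
Total Δv = 2650 + 4667 = 7317 m/s.

Δv ≈ 7.32 km/s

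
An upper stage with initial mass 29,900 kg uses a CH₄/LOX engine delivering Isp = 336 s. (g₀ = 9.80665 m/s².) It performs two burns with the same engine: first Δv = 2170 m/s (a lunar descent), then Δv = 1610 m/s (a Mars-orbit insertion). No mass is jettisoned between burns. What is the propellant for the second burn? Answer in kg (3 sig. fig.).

v_e = Isp · g₀ = 336 × 9.80665 = 3295.0 m/s.
After the first burn: m = 29900 × exp(−2170/3295.0) = 29900 × 0.51759 = 15,475.9 kg.
After the second burn: m = 15,475.9 × exp(−1610/3295.0) = 15,475.9 × 0.61348 = 9,494.16 kg.
Second-burn propellant = 15,475.9 − 9,494.16 = 5,981.74 kg.

propellant for the second burn ≈ 5980 kg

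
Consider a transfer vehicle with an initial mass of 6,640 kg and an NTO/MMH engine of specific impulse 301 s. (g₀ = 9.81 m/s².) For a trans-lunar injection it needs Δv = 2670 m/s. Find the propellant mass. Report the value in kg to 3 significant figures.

propellant mass ≈ 3950 kg

v_e = Isp · g₀ = 301 × 9.81 = 2952.8 m/s.
Rocket equation: m₀/m_f = exp(Δv / v_e) = exp(2670 / 2952.8) = exp(0.9042) = 2.4700.
m_f = 6,640 / 2.4700 = 2,688.26 kg, so propellant = m₀ − m_f = 6,640 − 2,688.26 = 3,951.74 kg.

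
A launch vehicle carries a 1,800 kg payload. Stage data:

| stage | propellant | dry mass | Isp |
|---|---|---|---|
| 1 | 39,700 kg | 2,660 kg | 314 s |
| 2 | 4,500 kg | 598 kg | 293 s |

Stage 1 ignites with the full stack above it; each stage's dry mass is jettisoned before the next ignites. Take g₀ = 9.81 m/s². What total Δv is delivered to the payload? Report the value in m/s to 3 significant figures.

Ignition mass of stage 1 = 39,700+2,660 + 4,500+598 + 1,800 = 49,258 kg.
Stage 1: m₀ = 49,258 kg, m_f = 49,258 − 39,700 = 9,558 kg; Δv = 314×9.81×ln(5.154) = 3080.3×1.6397 ≈ 5051 m/s.
Stage 2: m₀ = 6,898 kg, m_f = 6,898 − 4,500 = 2,398 kg; Δv = 293×9.81×ln(2.877) = 2874.3×1.0566 ≈ 3037 m/s.
Total Δv = 5051 + 3037 = 8088 m/s.

Δv ≈ 8090 m/s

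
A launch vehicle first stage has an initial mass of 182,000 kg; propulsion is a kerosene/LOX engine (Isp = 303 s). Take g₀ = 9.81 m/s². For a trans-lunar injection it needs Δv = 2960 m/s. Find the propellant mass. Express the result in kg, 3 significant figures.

v_e = Isp · g₀ = 303 × 9.81 = 2972.4 m/s.
Rocket equation: m₀/m_f = exp(Δv / v_e) = exp(2960 / 2972.4) = exp(0.9958) = 2.7069.
m_f = 182,000 / 2.7069 = 67,235.6 kg, so propellant = m₀ − m_f = 182,000 − 67,235.6 = 114,764.4 kg.

propellant mass ≈ 115000 kg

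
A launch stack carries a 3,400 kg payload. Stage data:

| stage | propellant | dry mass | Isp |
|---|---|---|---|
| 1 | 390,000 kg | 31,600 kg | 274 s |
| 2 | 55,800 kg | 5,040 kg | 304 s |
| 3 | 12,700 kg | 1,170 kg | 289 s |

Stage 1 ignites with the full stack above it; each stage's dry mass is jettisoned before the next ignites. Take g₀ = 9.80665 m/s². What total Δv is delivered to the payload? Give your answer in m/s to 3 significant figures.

Δv ≈ 11600 m/s

Ignition mass of stage 1 = 390,000+31,600 + 55,800+5,040 + 12,700+1,170 + 3,400 = 499,710 kg.
Stage 1: m₀ = 499,710 kg, m_f = 499,710 − 390,000 = 109,710 kg; Δv = 274×9.80665×ln(4.555) = 2687.0×1.5162 ≈ 4074 m/s.
Stage 2: m₀ = 78,110 kg, m_f = 78,110 − 55,800 = 22,310 kg; Δv = 304×9.80665×ln(3.501) = 2981.2×1.2531 ≈ 3736 m/s.
Stage 3: m₀ = 17,270 kg, m_f = 17,270 − 12,700 = 4,570 kg; Δv = 289×9.80665×ln(3.779) = 2834.1×1.3295 ≈ 3768 m/s.
Total Δv = 4074 + 3736 + 3768 = 11578 m/s.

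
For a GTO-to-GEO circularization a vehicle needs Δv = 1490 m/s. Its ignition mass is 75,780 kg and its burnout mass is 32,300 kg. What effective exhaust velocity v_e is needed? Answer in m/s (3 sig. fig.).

ln(m₀/m_f) = ln(75780/32300) = ln(2.346) = 0.8528.
v_e = Δv / ln(m₀/m_f) = 1490 / 0.8528 = 1747.3 m/s.

v_e ≈ 1750 m/s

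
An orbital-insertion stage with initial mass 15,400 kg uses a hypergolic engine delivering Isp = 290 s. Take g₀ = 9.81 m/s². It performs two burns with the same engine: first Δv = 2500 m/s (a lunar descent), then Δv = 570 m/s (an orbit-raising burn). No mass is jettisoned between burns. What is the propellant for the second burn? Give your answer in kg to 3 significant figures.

v_e = Isp · g₀ = 290 × 9.81 = 2844.9 m/s.
After the first burn: m = 15400 × exp(−2500/2844.9) = 15400 × 0.41530 = 6,395.62 kg.
After the second burn: m = 6,395.62 × exp(−570/2844.9) = 6,395.62 × 0.81844 = 5,234.43 kg.
Second-burn propellant = 6,395.62 − 5,234.43 = 1,161.19 kg.

propellant for the second burn ≈ 1160 kg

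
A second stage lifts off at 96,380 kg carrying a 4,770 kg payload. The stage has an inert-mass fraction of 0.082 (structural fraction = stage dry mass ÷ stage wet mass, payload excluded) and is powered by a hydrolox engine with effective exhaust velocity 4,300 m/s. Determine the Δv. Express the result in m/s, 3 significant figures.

Δv ≈ 8860 m/s

Stage wet mass = m₀ − payload = 96,380 − 4,770 = 91,610 kg.
Stage dry mass = ε × stage wet mass = 0.082 × 91,610 = 7,512.02 kg.
Burnout mass m_f = stage dry + payload = 7,512.02 + 4,770 = 12,282.02 kg.
Δv = v_e · ln(96,380/12,282.02) = 4300.0 × ln(7.847) = 4300.0 × 2.0602 ≈ 8859 m/s.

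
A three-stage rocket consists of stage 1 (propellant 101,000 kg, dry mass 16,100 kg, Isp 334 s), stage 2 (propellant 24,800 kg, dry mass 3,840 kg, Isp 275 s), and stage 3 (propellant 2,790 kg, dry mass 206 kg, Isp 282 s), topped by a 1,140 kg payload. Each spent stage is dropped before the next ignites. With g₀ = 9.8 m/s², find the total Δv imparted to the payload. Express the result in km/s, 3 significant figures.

Δv ≈ 10.6 km/s

Ignition mass of stage 1 = 101,000+16,100 + 24,800+3,840 + 2,790+206 + 1,140 = 149,876 kg.
Stage 1: m₀ = 149,876 kg, m_f = 149,876 − 101,000 = 48,876 kg; Δv = 334×9.8×ln(3.066) = 3273.2×1.1205 ≈ 3668 m/s.
Stage 2: m₀ = 32,776 kg, m_f = 32,776 − 24,800 = 7,976 kg; Δv = 275×9.8×ln(4.109) = 2695.0×1.4133 ≈ 3809 m/s.
Stage 3: m₀ = 4,136 kg, m_f = 4,136 − 2,790 = 1,346 kg; Δv = 282×9.8×ln(3.073) = 2763.6×1.1226 ≈ 3102 m/s.
Total Δv = 3668 + 3809 + 3102 = 10579 m/s.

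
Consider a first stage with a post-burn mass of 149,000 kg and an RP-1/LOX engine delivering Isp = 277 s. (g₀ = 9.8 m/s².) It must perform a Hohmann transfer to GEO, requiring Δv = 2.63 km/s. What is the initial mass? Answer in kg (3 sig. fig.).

v_e = Isp · g₀ = 277 × 9.8 = 2714.6 m/s.
m₀/m_f = exp(Δv / v_e) = exp(2630 / 2714.6) = exp(0.9688) = 2.6349.
m₀ = m_f × 2.6349 = 149,000 × 2.6349 = 392,600 kg.

initial mass ≈ 393000 kg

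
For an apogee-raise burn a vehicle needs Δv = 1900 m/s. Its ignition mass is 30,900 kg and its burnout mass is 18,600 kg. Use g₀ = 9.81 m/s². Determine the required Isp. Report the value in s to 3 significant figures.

ln(m₀/m_f) = ln(30900/18600) = ln(1.661) = 0.5076.
Rocket equation: v_e = Δv / ln(m₀/m_f) = 1900 / 0.5076 = 3743.1 m/s.
Isp = v_e / g₀ = 3743.1 / 9.81 = 381.6 s.

Isp ≈ 382 s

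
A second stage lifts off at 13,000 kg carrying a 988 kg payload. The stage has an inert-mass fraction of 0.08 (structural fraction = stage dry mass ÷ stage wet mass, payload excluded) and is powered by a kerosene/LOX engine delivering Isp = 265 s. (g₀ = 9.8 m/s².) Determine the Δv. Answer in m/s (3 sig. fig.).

Stage wet mass = m₀ − payload = 13,000 − 988 = 12,012 kg.
Stage dry mass = ε × stage wet mass = 0.08 × 12,012 = 960.96 kg.
Burnout mass m_f = stage dry + payload = 960.96 + 988 = 1,948.96 kg.
v_e = Isp · g₀ = 265 × 9.8 = 2597.0 m/s.
Δv = v_e · ln(13,000/1,948.96) = 2597.0 × ln(6.67) = 2597.0 × 1.8977 ≈ 4928 m/s.

Δv ≈ 4930 m/s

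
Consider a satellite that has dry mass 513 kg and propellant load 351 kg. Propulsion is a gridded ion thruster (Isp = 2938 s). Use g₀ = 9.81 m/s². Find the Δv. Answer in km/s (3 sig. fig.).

v_e = Isp · g₀ = 2938 × 9.81 = 28821.8 m/s.
m₀ = m_dry + m_prop = 513 + 351 = 864 kg.
Using Δv = v_e ln(m₀/m_f): Δv = v_e · ln(m₀/m_f) = 28821.8 × ln(1.684) = 28821.8 × 0.5213 ≈ 15024.7 m/s.

Δv ≈ 15.0 km/s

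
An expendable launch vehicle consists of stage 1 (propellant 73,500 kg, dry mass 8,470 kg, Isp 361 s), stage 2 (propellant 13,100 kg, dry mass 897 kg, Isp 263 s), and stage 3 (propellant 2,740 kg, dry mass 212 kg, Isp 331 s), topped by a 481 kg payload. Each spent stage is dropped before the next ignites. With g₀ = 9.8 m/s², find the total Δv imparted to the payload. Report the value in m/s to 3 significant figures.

Δv ≈ 13500 m/s

Ignition mass of stage 1 = 73,500+8,470 + 13,100+897 + 2,740+212 + 481 = 99,400 kg.
Stage 1: m₀ = 99,400 kg, m_f = 99,400 − 73,500 = 25,900 kg; Δv = 361×9.8×ln(3.838) = 3537.8×1.3449 ≈ 4758 m/s.
Stage 2: m₀ = 17,430 kg, m_f = 17,430 − 13,100 = 4,330 kg; Δv = 263×9.8×ln(4.025) = 2577.4×1.3926 ≈ 3589 m/s.
Stage 3: m₀ = 3,433 kg, m_f = 3,433 − 2,740 = 693 kg; Δv = 331×9.8×ln(4.954) = 3243.8×1.6002 ≈ 5191 m/s.
Total Δv = 4758 + 3589 + 5191 = 13538 m/s.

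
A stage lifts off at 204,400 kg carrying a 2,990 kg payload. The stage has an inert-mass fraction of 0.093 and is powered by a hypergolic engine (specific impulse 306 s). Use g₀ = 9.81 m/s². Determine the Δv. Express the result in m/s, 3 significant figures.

Δv ≈ 6730 m/s

Stage wet mass = m₀ − payload = 204,400 − 2,990 = 201,410 kg.
Stage dry mass = ε × stage wet mass = 0.093 × 201,410 = 18,731.1 kg.
Burnout mass m_f = stage dry + payload = 18,731.1 + 2,990 = 21,721.1 kg.
v_e = Isp · g₀ = 306 × 9.81 = 3001.9 m/s.
Rocket equation: Δv = v_e · ln(204,400/21,721.1) = 3001.9 × ln(9.41) = 3001.9 × 2.2418 ≈ 6730 m/s.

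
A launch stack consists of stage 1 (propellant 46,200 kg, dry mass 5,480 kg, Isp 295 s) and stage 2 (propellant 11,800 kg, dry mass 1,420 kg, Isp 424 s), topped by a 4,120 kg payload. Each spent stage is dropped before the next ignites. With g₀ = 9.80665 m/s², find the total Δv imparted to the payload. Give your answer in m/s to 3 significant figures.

Ignition mass of stage 1 = 46,200+5,480 + 11,800+1,420 + 4,120 = 69,020 kg.
Stage 1: m₀ = 69,020 kg, m_f = 69,020 − 46,200 = 22,820 kg; Δv = 295×9.80665×ln(3.025) = 2893.0×1.1068 ≈ 3202 m/s.
Stage 2: m₀ = 17,340 kg, m_f = 17,340 − 11,800 = 5,540 kg; Δv = 424×9.80665×ln(3.13) = 4158.0×1.1410 ≈ 4744 m/s.
Total Δv = 3202 + 4744 = 7946 m/s.

Δv ≈ 7950 m/s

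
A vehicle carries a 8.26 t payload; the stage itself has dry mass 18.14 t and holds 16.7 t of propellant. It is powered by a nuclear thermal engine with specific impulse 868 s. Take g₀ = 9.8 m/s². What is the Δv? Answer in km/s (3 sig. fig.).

Δv ≈ 4.17 km/s

v_e = Isp · g₀ = 868 × 9.8 = 8506.4 m/s.
m₀ = payload + dry + propellant = 8.26 + 18.14 + 16.7 = 43.1 t.
m_f = payload + dry = 8.26 + 18.14 = 26.4 t.
Δv = v_e · ln(m₀/m_f) = 8506.4 × ln(1.633) = 8506.4 × 0.4902 ≈ 4169.5 m/s.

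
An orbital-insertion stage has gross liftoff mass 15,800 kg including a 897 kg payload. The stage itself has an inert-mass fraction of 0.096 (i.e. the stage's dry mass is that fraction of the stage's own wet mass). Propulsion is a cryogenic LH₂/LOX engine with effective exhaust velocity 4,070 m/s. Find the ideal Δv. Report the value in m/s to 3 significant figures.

Δv ≈ 7790 m/s

Stage wet mass = m₀ − payload = 15,800 − 897 = 14,903 kg.
Stage dry mass = ε × stage wet mass = 0.096 × 14,903 = 1,430.69 kg.
Burnout mass m_f = stage dry + payload = 1,430.69 + 897 = 2,327.69 kg.
From the ideal rocket equation, Δv = v_e · ln(15,800/2,327.69) = 4070.0 × ln(6.788) = 4070.0 × 1.9151 ≈ 7795 m/s.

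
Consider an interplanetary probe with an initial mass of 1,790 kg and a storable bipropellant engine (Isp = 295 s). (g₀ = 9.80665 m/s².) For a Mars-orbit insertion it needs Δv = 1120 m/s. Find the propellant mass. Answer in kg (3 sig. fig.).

v_e = Isp · g₀ = 295 × 9.80665 = 2893.0 m/s.
m₀/m_f = exp(Δv / v_e) = exp(1120 / 2893.0) = exp(0.3871) = 1.4728.
m_f = 1,790 / 1.4728 = 1,215.37 kg, so propellant = m₀ − m_f = 1,790 − 1,215.37 = 574.63 kg.

propellant mass ≈ 575 kg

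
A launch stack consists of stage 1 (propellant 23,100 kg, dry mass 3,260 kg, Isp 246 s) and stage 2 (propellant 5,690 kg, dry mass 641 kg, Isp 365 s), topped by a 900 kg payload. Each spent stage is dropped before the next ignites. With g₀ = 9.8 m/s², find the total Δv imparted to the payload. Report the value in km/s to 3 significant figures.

Δv ≈ 8.34 km/s

Ignition mass of stage 1 = 23,100+3,260 + 5,690+641 + 900 = 33,591 kg.
Stage 1: m₀ = 33,591 kg, m_f = 33,591 − 23,100 = 10,491 kg; Δv = 246×9.8×ln(3.202) = 2410.8×1.1637 ≈ 2806 m/s.
Stage 2: m₀ = 7,231 kg, m_f = 7,231 − 5,690 = 1,541 kg; Δv = 365×9.8×ln(4.692) = 3577.0×1.5459 ≈ 5530 m/s.
Total Δv = 2806 + 5530 = 8336 m/s.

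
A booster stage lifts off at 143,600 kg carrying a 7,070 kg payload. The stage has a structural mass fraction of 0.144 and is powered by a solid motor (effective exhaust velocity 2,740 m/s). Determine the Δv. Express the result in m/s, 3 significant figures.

Δv ≈ 4610 m/s

Stage wet mass = m₀ − payload = 143,600 − 7,070 = 136,530 kg.
Stage dry mass = ε × stage wet mass = 0.144 × 136,530 = 19,660.3 kg.
Burnout mass m_f = stage dry + payload = 19,660.3 + 7,070 = 26,730.3 kg.
Δv = v_e · ln(143,600/26,730.3) = 2740.0 × ln(5.372) = 2740.0 × 1.6812 ≈ 4607 m/s.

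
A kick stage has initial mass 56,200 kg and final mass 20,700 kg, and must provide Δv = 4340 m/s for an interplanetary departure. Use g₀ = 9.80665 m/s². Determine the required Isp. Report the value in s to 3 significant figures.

Isp ≈ 443 s

ln(m₀/m_f) = ln(56200/20700) = ln(2.715) = 0.9988.
v_e = Δv / ln(m₀/m_f) = 4340 / 0.9988 = 4345.3 m/s.
Isp = v_e / g₀ = 4345.3 / 9.80665 = 443.1 s.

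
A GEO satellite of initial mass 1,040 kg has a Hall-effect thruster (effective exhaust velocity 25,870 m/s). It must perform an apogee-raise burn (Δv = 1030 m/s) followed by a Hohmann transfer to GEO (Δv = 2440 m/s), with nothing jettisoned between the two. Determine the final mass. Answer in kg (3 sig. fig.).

final mass ≈ 909 kg

After the first burn: m = 1040 × exp(−1030/25870.0) = 1040 × 0.96097 = 999.409 kg.
After the second burn: m = 999.409 × exp(−2440/25870.0) = 999.409 × 0.90999 = 909.452 kg.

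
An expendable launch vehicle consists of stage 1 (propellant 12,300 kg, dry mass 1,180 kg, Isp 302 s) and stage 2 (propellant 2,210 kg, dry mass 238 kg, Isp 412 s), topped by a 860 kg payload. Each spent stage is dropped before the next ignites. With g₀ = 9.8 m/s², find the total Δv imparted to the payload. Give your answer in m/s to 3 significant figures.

Ignition mass of stage 1 = 12,300+1,180 + 2,210+238 + 860 = 16,788 kg.
Stage 1: m₀ = 16,788 kg, m_f = 16,788 − 12,300 = 4,488 kg; Δv = 302×9.8×ln(3.741) = 2959.6×1.3193 ≈ 3904 m/s.
Stage 2: m₀ = 3,308 kg, m_f = 3,308 − 2,210 = 1,098 kg; Δv = 412×9.8×ln(3.013) = 4037.6×1.1029 ≈ 4453 m/s.
Total Δv = 3904 + 4453 = 8357 m/s.

Δv ≈ 8360 m/s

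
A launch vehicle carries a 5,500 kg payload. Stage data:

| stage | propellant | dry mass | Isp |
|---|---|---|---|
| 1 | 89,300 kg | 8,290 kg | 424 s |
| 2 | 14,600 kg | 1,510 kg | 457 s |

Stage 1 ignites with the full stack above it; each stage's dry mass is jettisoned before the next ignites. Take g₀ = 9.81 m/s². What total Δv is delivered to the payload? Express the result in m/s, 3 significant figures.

Ignition mass of stage 1 = 89,300+8,290 + 14,600+1,510 + 5,500 = 119,200 kg.
Stage 1: m₀ = 119,200 kg, m_f = 119,200 − 89,300 = 29,900 kg; Δv = 424×9.81×ln(3.987) = 4159.4×1.3829 ≈ 5752 m/s.
Stage 2: m₀ = 21,610 kg, m_f = 21,610 − 14,600 = 7,010 kg; Δv = 457×9.81×ln(3.083) = 4483.2×1.1258 ≈ 5047 m/s.
Total Δv = 5752 + 5047 = 10799 m/s.

Δv ≈ 10800 m/s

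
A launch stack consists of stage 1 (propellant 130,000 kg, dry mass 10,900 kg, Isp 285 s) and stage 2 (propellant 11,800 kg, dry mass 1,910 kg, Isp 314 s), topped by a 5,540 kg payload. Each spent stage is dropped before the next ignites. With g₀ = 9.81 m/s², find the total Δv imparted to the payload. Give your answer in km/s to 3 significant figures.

Ignition mass of stage 1 = 130,000+10,900 + 11,800+1,910 + 5,540 = 160,150 kg.
Stage 1: m₀ = 160,150 kg, m_f = 160,150 − 130,000 = 30,150 kg; Δv = 285×9.81×ln(5.312) = 2795.9×1.6699 ≈ 4669 m/s.
Stage 2: m₀ = 19,250 kg, m_f = 19,250 − 11,800 = 7,450 kg; Δv = 314×9.81×ln(2.584) = 3080.3×0.9493 ≈ 2924 m/s.
Total Δv = 4669 + 2924 = 7593 m/s.

Δv ≈ 7.59 km/s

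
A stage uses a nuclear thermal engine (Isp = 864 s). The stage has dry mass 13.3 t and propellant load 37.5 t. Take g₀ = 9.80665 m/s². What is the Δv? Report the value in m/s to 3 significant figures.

Δv ≈ 11400 m/s

v_e = Isp · g₀ = 864 × 9.80665 = 8472.9 m/s.
m₀ = m_dry + m_prop = 13.3 + 37.5 = 50.8 t.
Rocket equation: Δv = v_e · ln(m₀/m_f) = 8472.9 × ln(3.82) = 8472.9 × 1.3401 ≈ 11354.9 m/s.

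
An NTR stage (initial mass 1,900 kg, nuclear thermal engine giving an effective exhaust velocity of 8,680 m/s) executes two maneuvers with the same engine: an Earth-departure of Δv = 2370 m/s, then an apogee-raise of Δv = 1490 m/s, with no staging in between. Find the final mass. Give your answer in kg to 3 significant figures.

final mass ≈ 1220 kg

After the first burn: m = 1900 × exp(−2370/8680.0) = 1900 × 0.76106 = 1,446.01 kg.
After the second burn: m = 1,446.01 × exp(−1490/8680.0) = 1,446.01 × 0.84227 = 1,217.93 kg.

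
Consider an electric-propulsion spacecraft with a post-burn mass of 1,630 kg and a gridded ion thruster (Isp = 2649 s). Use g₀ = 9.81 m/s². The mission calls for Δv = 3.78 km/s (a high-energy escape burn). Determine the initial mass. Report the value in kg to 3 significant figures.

v_e = Isp · g₀ = 2649 × 9.81 = 25986.7 m/s.
m₀/m_f = exp(Δv / v_e) = exp(3780 / 25986.7) = exp(0.1455) = 1.1566.
m₀ = m_f × 1.1566 = 1,630 × 1.1566 = 1,885.26 kg.

initial mass ≈ 1890 kg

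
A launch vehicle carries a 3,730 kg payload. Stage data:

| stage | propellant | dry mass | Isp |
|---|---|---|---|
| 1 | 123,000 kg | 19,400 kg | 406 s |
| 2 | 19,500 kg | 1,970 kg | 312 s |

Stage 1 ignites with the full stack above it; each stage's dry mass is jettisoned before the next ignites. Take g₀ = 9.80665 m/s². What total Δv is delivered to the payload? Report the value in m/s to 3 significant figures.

Δv ≈ 9820 m/s

Ignition mass of stage 1 = 123,000+19,400 + 19,500+1,970 + 3,730 = 167,600 kg.
Stage 1: m₀ = 167,600 kg, m_f = 167,600 − 123,000 = 44,600 kg; Δv = 406×9.80665×ln(3.758) = 3981.5×1.3238 ≈ 5271 m/s.
Stage 2: m₀ = 25,200 kg, m_f = 25,200 − 19,500 = 5,700 kg; Δv = 312×9.80665×ln(4.421) = 3059.7×1.4864 ≈ 4548 m/s.
Total Δv = 5271 + 4548 = 9819 m/s.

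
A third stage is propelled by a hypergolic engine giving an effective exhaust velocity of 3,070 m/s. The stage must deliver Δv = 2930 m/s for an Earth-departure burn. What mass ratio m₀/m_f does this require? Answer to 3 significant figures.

Rocket equation: m₀/m_f = exp(Δv / v_e) = exp(2930 / 3070.0) = exp(0.9544) = 2.5971.

mass ratio ≈ 2.60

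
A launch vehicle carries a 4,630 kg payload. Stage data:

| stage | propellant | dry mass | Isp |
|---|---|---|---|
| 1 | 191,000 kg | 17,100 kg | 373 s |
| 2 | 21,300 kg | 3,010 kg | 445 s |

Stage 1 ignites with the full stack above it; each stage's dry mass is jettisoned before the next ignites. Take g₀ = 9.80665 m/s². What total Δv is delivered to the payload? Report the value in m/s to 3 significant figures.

Δv ≈ 11800 m/s

Ignition mass of stage 1 = 191,000+17,100 + 21,300+3,010 + 4,630 = 237,040 kg.
Stage 1: m₀ = 237,040 kg, m_f = 237,040 − 191,000 = 46,040 kg; Δv = 373×9.80665×ln(5.149) = 3657.9×1.6387 ≈ 5994 m/s.
Stage 2: m₀ = 28,940 kg, m_f = 28,940 − 21,300 = 7,640 kg; Δv = 445×9.80665×ln(3.788) = 4364.0×1.3318 ≈ 5812 m/s.
Total Δv = 5994 + 5812 = 11806 m/s.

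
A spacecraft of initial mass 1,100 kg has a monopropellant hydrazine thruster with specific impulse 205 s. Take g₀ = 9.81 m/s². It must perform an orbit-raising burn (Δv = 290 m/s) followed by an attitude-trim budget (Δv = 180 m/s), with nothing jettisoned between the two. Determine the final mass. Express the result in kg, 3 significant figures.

final mass ≈ 871 kg

v_e = Isp · g₀ = 205 × 9.81 = 2011.1 m/s.
After the first burn: m = 1100 × exp(−290/2011.1) = 1100 × 0.86571 = 952.281 kg.
After the second burn: m = 952.281 × exp(−180/2011.1) = 952.281 × 0.91438 = 870.747 kg.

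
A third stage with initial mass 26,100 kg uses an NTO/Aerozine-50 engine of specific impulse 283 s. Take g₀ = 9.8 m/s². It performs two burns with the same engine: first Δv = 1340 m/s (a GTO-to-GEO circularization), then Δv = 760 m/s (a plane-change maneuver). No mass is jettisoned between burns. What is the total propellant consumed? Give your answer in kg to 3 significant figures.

v_e = Isp · g₀ = 283 × 9.8 = 2773.4 m/s.
After the first burn: m = 26100 × exp(−1340/2773.4) = 26100 × 0.61683 = 16,099.3 kg.
After the second burn: m = 16,099.3 × exp(−760/2773.4) = 16,099.3 × 0.76031 = 12,240.5 kg.
Total propellant = m₀ − m_final = 26100 − 12,240.5 = 13,859.5 kg.

total propellant consumed ≈ 13900 kg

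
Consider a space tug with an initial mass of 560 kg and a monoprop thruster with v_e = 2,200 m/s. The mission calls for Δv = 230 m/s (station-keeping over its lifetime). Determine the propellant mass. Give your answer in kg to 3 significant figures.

propellant mass ≈ 55.6 kg

m₀/m_f = exp(Δv / v_e) = exp(230 / 2200.0) = exp(0.1045) = 1.1102.
m_f = 560 / 1.1102 = 504.414 kg, so propellant = m₀ − m_f = 560 − 504.414 = 55.586 kg.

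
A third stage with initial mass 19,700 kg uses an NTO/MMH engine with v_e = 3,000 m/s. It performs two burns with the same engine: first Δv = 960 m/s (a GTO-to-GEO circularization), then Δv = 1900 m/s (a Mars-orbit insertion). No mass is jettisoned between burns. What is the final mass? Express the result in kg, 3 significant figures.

After the first burn: m = 19700 × exp(−960/3000.0) = 19700 × 0.72615 = 14,305.2 kg.
After the second burn: m = 14,305.2 × exp(−1900/3000.0) = 14,305.2 × 0.53082 = 7,593.49 kg.

final mass ≈ 7590 kg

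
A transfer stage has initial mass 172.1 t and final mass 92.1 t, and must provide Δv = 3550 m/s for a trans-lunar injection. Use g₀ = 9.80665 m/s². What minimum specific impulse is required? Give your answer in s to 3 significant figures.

Isp ≈ 579 s

ln(m₀/m_f) = ln(172100/92100) = ln(1.869) = 0.6252.
By the Tsiolkovsky rocket equation, v_e = Δv / ln(m₀/m_f) = 3550 / 0.6252 = 5678.2 m/s.
Isp = v_e / g₀ = 5678.2 / 9.80665 = 579.0 s.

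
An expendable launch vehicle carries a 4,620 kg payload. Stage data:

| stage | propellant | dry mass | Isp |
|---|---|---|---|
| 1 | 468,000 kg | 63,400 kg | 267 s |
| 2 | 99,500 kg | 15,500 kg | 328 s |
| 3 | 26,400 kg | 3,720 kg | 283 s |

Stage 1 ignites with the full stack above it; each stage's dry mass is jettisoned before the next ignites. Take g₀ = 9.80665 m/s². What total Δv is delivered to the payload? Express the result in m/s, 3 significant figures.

Δv ≈ 10500 m/s

Ignition mass of stage 1 = 468,000+63,400 + 99,500+15,500 + 26,400+3,720 + 4,620 = 681,140 kg.
Stage 1: m₀ = 681,140 kg, m_f = 681,140 − 468,000 = 213,140 kg; Δv = 267×9.80665×ln(3.196) = 2618.4×1.1618 ≈ 3042 m/s.
Stage 2: m₀ = 149,740 kg, m_f = 149,740 − 99,500 = 50,240 kg; Δv = 328×9.80665×ln(2.98) = 3216.6×1.0921 ≈ 3513 m/s.
Stage 3: m₀ = 34,740 kg, m_f = 34,740 − 26,400 = 8,340 kg; Δv = 283×9.80665×ln(4.165) = 2775.3×1.4268 ≈ 3960 m/s.
Total Δv = 3042 + 3513 + 3960 = 10515 m/s.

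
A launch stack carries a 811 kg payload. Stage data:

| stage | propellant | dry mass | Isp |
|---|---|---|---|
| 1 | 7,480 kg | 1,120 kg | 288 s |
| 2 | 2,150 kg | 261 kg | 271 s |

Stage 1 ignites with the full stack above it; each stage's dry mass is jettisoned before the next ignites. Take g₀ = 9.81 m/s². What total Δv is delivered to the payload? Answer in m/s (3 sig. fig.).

Ignition mass of stage 1 = 7,480+1,120 + 2,150+261 + 811 = 11,822 kg.
Stage 1: m₀ = 11,822 kg, m_f = 11,822 − 7,480 = 4,342 kg; Δv = 288×9.81×ln(2.723) = 2825.3×1.0016 ≈ 2830 m/s.
Stage 2: m₀ = 3,222 kg, m_f = 3,222 − 2,150 = 1,072 kg; Δv = 271×9.81×ln(3.006) = 2658.5×1.1005 ≈ 2926 m/s.
Total Δv = 2830 + 2926 = 5756 m/s.

Δv ≈ 5760 m/s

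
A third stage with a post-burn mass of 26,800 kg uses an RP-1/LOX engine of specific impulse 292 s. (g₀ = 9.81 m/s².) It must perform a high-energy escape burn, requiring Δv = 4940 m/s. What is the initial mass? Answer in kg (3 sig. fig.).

initial mass ≈ 150000 kg

v_e = Isp · g₀ = 292 × 9.81 = 2864.5 m/s.
m₀/m_f = exp(Δv / v_e) = exp(4940 / 2864.5) = exp(1.7245) = 5.6100.
m₀ = m_f × 5.6100 = 26,800 × 5.6100 = 150,348 kg.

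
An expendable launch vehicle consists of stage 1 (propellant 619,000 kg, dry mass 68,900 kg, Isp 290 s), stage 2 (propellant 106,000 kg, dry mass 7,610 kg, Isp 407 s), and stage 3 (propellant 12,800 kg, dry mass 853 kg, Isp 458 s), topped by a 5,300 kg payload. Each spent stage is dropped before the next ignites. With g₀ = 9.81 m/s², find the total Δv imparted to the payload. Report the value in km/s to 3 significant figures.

Ignition mass of stage 1 = 619,000+68,900 + 106,000+7,610 + 12,800+853 + 5,300 = 820,463 kg.
Stage 1: m₀ = 820,463 kg, m_f = 820,463 − 619,000 = 201,463 kg; Δv = 290×9.81×ln(4.073) = 2844.9×1.4043 ≈ 3995 m/s.
Stage 2: m₀ = 132,563 kg, m_f = 132,563 − 106,000 = 26,563 kg; Δv = 407×9.81×ln(4.991) = 3992.7×1.6075 ≈ 6418 m/s.
Stage 3: m₀ = 18,953 kg, m_f = 18,953 − 12,800 = 6,153 kg; Δv = 458×9.81×ln(3.08) = 4493.0×1.1250 ≈ 5055 m/s.
Total Δv = 3995 + 6418 + 5055 = 15468 m/s.

Δv ≈ 15.5 km/s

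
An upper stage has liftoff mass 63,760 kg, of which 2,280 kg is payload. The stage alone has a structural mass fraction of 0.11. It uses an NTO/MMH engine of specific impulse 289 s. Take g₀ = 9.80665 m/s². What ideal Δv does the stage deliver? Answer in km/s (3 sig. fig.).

Stage wet mass = m₀ − payload = 63,760 − 2,280 = 61,480 kg.
Stage dry mass = ε × stage wet mass = 0.11 × 61,480 = 6,762.8 kg.
Burnout mass m_f = stage dry + payload = 6,762.8 + 2,280 = 9,042.8 kg.
v_e = Isp · g₀ = 289 × 9.80665 = 2834.1 m/s.
By the Tsiolkovsky rocket equation, Δv = v_e · ln(63,760/9,042.8) = 2834.1 × ln(7.051) = 2834.1 × 1.9532 ≈ 5535 m/s.

Δv ≈ 5.54 km/s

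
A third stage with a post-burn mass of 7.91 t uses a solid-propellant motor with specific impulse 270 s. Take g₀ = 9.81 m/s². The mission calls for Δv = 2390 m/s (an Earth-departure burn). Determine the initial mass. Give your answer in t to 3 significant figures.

initial mass ≈ 19.5 t

v_e = Isp · g₀ = 270 × 9.81 = 2648.7 m/s.
Rocket equation: m₀/m_f = exp(Δv / v_e) = exp(2390 / 2648.7) = exp(0.9023) = 2.4653.
m₀ = m_f × 2.4653 = 7.91 × 2.4653 = 19.5005 t.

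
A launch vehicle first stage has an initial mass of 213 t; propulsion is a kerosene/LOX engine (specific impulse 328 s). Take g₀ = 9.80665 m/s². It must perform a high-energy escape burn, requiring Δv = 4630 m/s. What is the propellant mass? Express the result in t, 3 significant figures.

v_e = Isp · g₀ = 328 × 9.80665 = 3216.6 m/s.
Using Δv = v_e ln(m₀/m_f): m₀/m_f = exp(Δv / v_e) = exp(4630 / 3216.6) = exp(1.4394) = 4.2182.
m_f = 213 / 4.2182 = 50.4955 t, so propellant = m₀ − m_f = 213 − 50.4955 = 162.5045 t.

propellant mass ≈ 163 t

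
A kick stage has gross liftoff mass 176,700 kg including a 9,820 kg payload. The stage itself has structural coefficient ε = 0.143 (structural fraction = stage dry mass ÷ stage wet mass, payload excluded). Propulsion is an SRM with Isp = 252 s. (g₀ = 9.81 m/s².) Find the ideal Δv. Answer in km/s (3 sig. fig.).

Δv ≈ 4.10 km/s

Stage wet mass = m₀ − payload = 176,700 − 9,820 = 166,880 kg.
Stage dry mass = ε × stage wet mass = 0.143 × 166,880 = 23,863.8 kg.
Burnout mass m_f = stage dry + payload = 23,863.8 + 9,820 = 33,683.8 kg.
v_e = Isp · g₀ = 252 × 9.81 = 2472.1 m/s.
From the ideal rocket equation, Δv = v_e · ln(176,700/33,683.8) = 2472.1 × ln(5.246) = 2472.1 × 1.6574 ≈ 4097 m/s.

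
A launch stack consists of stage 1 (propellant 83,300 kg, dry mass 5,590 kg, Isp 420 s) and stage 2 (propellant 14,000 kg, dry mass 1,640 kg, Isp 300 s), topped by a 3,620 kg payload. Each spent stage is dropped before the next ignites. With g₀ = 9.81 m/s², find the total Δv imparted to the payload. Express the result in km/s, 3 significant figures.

Δv ≈ 9.88 km/s

Ignition mass of stage 1 = 83,300+5,590 + 14,000+1,640 + 3,620 = 108,150 kg.
Stage 1: m₀ = 108,150 kg, m_f = 108,150 − 83,300 = 24,850 kg; Δv = 420×9.81×ln(4.352) = 4120.2×1.4707 ≈ 6059 m/s.
Stage 2: m₀ = 19,260 kg, m_f = 19,260 − 14,000 = 5,260 kg; Δv = 300×9.81×ln(3.662) = 2943.0×1.2979 ≈ 3820 m/s.
Total Δv = 6059 + 3820 = 9879 m/s.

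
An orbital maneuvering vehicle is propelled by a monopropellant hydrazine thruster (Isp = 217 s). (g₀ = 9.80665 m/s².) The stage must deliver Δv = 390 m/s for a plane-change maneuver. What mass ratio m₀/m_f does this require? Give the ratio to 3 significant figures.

v_e = Isp · g₀ = 217 × 9.80665 = 2128.0 m/s.
By the Tsiolkovsky rocket equation, m₀/m_f = exp(Δv / v_e) = exp(390 / 2128.0) = exp(0.1833) = 1.2011.

mass ratio ≈ 1.20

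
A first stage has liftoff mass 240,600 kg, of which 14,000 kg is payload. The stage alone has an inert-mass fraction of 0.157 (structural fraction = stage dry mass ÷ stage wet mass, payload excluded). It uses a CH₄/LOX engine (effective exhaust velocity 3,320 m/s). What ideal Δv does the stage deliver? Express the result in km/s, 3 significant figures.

Δv ≈ 5.24 km/s

Stage wet mass = m₀ − payload = 240,600 − 14,000 = 226,600 kg.
Stage dry mass = ε × stage wet mass = 0.157 × 226,600 = 35,576.2 kg.
Burnout mass m_f = stage dry + payload = 35,576.2 + 14,000 = 49,576.2 kg.
Using Δv = v_e ln(m₀/m_f): Δv = v_e · ln(240,600/49,576.2) = 3320.0 × ln(4.853) = 3320.0 × 1.5796 ≈ 5244 m/s.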